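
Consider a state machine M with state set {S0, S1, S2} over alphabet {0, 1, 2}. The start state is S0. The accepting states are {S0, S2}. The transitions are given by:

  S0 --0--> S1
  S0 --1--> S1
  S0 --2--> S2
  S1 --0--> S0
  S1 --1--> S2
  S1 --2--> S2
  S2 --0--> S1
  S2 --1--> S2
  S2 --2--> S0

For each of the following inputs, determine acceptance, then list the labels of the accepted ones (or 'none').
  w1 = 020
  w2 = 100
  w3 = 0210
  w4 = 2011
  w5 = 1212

w1:
  start at S0
  read '0': S0 → S1
  read '2': S1 → S2
  read '0': S2 → S1
  end S1, rejected
w2:
  start at S0
  read '1': S0 → S1
  read '0': S1 → S0
  read '0': S0 → S1
  end S1, rejected
w3:
  start at S0
  read '0': S0 → S1
  read '2': S1 → S2
  read '1': S2 → S2
  read '0': S2 → S1
  end S1, rejected
w4:
  start at S0
  read '2': S0 → S2
  read '0': S2 → S1
  read '1': S1 → S2
  read '1': S2 → S2
  end S2, accepted
w5:
  start at S0
  read '1': S0 → S1
  read '2': S1 → S2
  read '1': S2 → S2
  read '2': S2 → S0
  end S0, accepted

w4, w5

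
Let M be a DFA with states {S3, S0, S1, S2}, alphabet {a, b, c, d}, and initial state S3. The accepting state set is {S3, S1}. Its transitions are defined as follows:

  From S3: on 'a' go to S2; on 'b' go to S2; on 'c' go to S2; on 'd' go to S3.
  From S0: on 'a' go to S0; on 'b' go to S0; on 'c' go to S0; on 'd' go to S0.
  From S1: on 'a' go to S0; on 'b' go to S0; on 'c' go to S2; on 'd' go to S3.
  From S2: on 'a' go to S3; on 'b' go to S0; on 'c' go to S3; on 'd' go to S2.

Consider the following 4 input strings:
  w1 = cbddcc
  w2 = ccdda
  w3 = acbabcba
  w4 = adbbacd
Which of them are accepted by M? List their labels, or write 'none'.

w1:
  start at S3
  read 'c': S3 → S2
  read 'b': S2 → S0
  read 'd': S0 → S0
  read 'd': S0 → S0
  read 'c': S0 → S0
  read 'c': S0 → S0
  end S0, rejected
w2:
  start at S3
  read 'c': S3 → S2
  read 'c': S2 → S3
  read 'd': S3 → S3
  read 'd': S3 → S3
  read 'a': S3 → S2
  end S2, rejected
w3:
  start at S3
  read 'a': S3 → S2
  read 'c': S2 → S3
  read 'b': S3 → S2
  read 'a': S2 → S3
  read 'b': S3 → S2
  read 'c': S2 → S3
  read 'b': S3 → S2
  read 'a': S2 → S3
  end S3, accepted
w4:
  start at S3
  read 'a': S3 → S2
  read 'd': S2 → S2
  read 'b': S2 → S0
  read 'b': S0 → S0
  read 'a': S0 → S0
  read 'c': S0 → S0
  read 'd': S0 → S0
  end S0, rejected

w3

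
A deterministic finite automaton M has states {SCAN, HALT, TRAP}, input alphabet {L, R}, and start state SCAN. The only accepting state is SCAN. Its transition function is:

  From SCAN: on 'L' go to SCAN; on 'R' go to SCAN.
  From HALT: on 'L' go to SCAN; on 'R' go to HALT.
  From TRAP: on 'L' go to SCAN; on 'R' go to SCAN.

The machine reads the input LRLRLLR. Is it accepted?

start at SCAN
read 'L': SCAN → SCAN
read 'R': SCAN → SCAN
read 'L': SCAN → SCAN
read 'R': SCAN → SCAN
read 'L': SCAN → SCAN
read 'L': SCAN → SCAN
read 'R': SCAN → SCAN
End state SCAN is accepting.

Yes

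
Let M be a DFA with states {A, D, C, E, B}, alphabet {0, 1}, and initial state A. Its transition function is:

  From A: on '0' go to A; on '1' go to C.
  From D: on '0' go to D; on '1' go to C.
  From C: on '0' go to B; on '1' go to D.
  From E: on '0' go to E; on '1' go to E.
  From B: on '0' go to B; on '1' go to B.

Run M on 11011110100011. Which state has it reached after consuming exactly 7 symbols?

Trace: A -1-> C -1-> D -0-> D -1-> C -1-> D -1-> C -1-> D
After 7 symbols: D.

D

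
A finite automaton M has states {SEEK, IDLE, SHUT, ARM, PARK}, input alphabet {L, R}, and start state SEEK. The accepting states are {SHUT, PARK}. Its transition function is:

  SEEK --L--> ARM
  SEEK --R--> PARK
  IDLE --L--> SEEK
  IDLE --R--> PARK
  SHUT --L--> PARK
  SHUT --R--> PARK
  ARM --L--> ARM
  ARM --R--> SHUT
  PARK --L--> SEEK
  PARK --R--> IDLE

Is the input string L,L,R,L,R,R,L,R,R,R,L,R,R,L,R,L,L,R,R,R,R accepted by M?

Trace: SEEK -L-> ARM -L-> ARM -R-> SHUT -L-> PARK -R-> IDLE -R-> PARK -L-> SEEK -R-> PARK -R-> IDLE -R-> PARK -L-> SEEK -R-> PARK -R-> IDLE -L-> SEEK -R-> PARK -L-> SEEK -L-> ARM -R-> SHUT -R-> PARK -R-> IDLE -R-> PARK
End state PARK is accepting.

Yes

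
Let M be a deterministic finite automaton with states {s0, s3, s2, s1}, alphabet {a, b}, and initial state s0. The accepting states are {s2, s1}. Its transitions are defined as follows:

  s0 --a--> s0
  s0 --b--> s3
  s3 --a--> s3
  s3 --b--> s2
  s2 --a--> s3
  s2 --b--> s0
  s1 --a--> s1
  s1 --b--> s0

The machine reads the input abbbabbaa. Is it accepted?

Trace: s0 -a-> s0 -b-> s3 -b-> s2 -b-> s0 -a-> s0 -b-> s3 -b-> s2 -a-> s3 -a-> s3
End state s3 is not accepting.

No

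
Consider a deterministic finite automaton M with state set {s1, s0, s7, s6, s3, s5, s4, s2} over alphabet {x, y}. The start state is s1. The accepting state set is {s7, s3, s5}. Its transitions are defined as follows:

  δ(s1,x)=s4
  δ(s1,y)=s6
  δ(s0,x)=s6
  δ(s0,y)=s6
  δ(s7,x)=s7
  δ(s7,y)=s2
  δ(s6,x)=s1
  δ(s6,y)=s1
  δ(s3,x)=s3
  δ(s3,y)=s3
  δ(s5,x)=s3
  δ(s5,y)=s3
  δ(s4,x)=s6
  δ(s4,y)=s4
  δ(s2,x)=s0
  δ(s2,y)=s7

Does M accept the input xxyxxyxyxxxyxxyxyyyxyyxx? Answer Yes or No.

start at s1
read 'x': s1 → s4
read 'x': s4 → s6
read 'y': s6 → s1
read 'x': s1 → s4
read 'x': s4 → s6
read 'y': s6 → s1
read 'x': s1 → s4
read 'y': s4 → s4
read 'x': s4 → s6
read 'x': s6 → s1
read 'x': s1 → s4
read 'y': s4 → s4
read 'x': s4 → s6
read 'x': s6 → s1
read 'y': s1 → s6
read 'x': s6 → s1
read 'y': s1 → s6
read 'y': s6 → s1
read 'y': s1 → s6
read 'x': s6 → s1
read 'y': s1 → s6
read 'y': s6 → s1
read 'x': s1 → s4
read 'x': s4 → s6
End state s6 is not accepting.

No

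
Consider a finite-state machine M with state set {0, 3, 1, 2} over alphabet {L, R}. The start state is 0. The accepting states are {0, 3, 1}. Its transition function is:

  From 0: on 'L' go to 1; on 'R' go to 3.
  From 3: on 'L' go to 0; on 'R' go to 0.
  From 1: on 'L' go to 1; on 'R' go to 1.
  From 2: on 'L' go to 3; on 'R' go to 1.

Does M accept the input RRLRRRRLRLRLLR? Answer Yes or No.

Yes

0 → 3 → 0 → 1 → 1 → 1 → 1 → 1 → 1 → 1 → 1 → 1 → 1 → 1 → 1
End state 1 is accepting.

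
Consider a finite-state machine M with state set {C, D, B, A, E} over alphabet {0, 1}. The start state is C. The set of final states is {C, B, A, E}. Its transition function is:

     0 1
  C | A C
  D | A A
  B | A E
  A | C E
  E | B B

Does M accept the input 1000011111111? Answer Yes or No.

Yes

start at C
read '1': C → C
read '0': C → A
read '0': A → C
read '0': C → A
read '0': A → C
read '1': C → C
read '1': C → C
read '1': C → C
read '1': C → C
read '1': C → C
read '1': C → C
read '1': C → C
read '1': C → C
End state C is accepting.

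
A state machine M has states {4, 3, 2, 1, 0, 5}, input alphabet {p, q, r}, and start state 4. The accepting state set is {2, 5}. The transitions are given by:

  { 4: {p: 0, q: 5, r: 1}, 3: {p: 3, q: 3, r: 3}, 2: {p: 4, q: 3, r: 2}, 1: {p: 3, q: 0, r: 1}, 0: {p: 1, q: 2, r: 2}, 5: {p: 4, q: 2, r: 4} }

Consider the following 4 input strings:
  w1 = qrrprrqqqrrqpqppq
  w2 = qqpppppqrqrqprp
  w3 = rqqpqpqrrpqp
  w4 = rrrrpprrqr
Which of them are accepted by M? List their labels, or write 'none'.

none

w1: Trace: 4 -q-> 5 -r-> 4 -r-> 1 -p-> 3 -r-> 3 -r-> 3 -q-> 3 -q-> 3 -q-> 3 -r-> 3 -r-> 3 -q-> 3 -p-> 3 -q-> 3 -p-> 3 -p-> 3 -q-> 3  → end 3, rejected
w2: Trace: 4 -q-> 5 -q-> 2 -p-> 4 -p-> 0 -p-> 1 -p-> 3 -p-> 3 -q-> 3 -r-> 3 -q-> 3 -r-> 3 -q-> 3 -p-> 3 -r-> 3 -p-> 3  → end 3, rejected
w3: Trace: 4 -r-> 1 -q-> 0 -q-> 2 -p-> 4 -q-> 5 -p-> 4 -q-> 5 -r-> 4 -r-> 1 -p-> 3 -q-> 3 -p-> 3  → end 3, rejected
w4: Trace: 4 -r-> 1 -r-> 1 -r-> 1 -r-> 1 -p-> 3 -p-> 3 -r-> 3 -r-> 3 -q-> 3 -r-> 3  → end 3, rejected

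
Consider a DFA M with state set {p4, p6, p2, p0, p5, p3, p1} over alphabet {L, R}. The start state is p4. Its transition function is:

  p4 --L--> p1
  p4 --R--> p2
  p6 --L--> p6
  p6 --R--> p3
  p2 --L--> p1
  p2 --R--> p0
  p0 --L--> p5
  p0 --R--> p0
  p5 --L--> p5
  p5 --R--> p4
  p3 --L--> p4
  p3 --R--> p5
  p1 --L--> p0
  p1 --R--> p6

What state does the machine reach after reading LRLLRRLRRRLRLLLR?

Trace: p4 -L-> p1 -R-> p6 -L-> p6 -L-> p6 -R-> p3 -R-> p5 -L-> p5 -R-> p4 -R-> p2 -R-> p0 -L-> p5 -R-> p4 -L-> p1 -L-> p0 -L-> p5 -R-> p4

p4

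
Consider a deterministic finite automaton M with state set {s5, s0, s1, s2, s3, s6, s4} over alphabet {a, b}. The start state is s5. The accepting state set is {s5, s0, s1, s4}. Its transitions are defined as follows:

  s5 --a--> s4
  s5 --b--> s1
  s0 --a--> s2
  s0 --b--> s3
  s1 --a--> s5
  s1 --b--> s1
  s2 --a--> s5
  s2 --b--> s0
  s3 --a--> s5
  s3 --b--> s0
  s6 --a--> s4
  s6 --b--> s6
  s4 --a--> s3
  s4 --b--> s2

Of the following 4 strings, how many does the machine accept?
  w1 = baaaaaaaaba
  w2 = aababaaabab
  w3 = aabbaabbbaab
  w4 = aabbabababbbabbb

3

w1: Trace: s5 -b-> s1 -a-> s5 -a-> s4 -a-> s3 -a-> s5 -a-> s4 -a-> s3 -a-> s5 -a-> s4 -b-> s2 -a-> s5  → end s5, accepted
w2: Trace: s5 -a-> s4 -a-> s3 -b-> s0 -a-> s2 -b-> s0 -a-> s2 -a-> s5 -a-> s4 -b-> s2 -a-> s5 -b-> s1  → end s1, accepted
w3: Trace: s5 -a-> s4 -a-> s3 -b-> s0 -b-> s3 -a-> s5 -a-> s4 -b-> s2 -b-> s0 -b-> s3 -a-> s5 -a-> s4 -b-> s2  → end s2, rejected
w4: Trace: s5 -a-> s4 -a-> s3 -b-> s0 -b-> s3 -a-> s5 -b-> s1 -a-> s5 -b-> s1 -a-> s5 -b-> s1 -b-> s1 -b-> s1 -a-> s5 -b-> s1 -b-> s1 -b-> s1  → end s1, accepted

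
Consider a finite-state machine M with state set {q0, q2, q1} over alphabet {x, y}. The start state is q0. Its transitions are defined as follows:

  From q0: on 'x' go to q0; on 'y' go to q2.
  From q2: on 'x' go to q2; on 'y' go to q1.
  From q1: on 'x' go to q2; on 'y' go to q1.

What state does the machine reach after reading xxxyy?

q1

start at q0
read 'x': q0 → q0
read 'x': q0 → q0
read 'x': q0 → q0
read 'y': q0 → q2
read 'y': q2 → q1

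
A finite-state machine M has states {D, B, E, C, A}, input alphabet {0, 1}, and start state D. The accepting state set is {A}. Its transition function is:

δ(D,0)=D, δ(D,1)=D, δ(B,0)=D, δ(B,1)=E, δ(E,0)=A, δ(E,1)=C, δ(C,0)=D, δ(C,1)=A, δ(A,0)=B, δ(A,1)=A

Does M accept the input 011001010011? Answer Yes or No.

D → D → D → D → D → D → D → D → D → D → D → D → D
End state D is not accepting.

No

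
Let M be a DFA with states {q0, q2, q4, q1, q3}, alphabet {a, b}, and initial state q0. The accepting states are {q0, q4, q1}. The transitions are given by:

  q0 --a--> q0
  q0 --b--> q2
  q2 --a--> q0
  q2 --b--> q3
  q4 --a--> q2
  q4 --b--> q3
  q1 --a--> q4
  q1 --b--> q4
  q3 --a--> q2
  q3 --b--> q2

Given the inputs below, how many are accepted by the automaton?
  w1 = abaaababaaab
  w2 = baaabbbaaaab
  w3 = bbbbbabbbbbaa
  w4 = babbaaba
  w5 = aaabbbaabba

w1:
  start at q0
  read 'a': q0 → q0
  read 'b': q0 → q2
  read 'a': q2 → q0
  read 'a': q0 → q0
  read 'a': q0 → q0
  read 'b': q0 → q2
  read 'a': q2 → q0
  read 'b': q0 → q2
  read 'a': q2 → q0
  read 'a': q0 → q0
  read 'a': q0 → q0
  read 'b': q0 → q2
  end q2, rejected
w2:
  start at q0
  read 'b': q0 → q2
  read 'a': q2 → q0
  read 'a': q0 → q0
  read 'a': q0 → q0
  read 'b': q0 → q2
  read 'b': q2 → q3
  read 'b': q3 → q2
  read 'a': q2 → q0
  read 'a': q0 → q0
  read 'a': q0 → q0
  read 'a': q0 → q0
  read 'b': q0 → q2
  end q2, rejected
w3:
  start at q0
  read 'b': q0 → q2
  read 'b': q2 → q3
  read 'b': q3 → q2
  read 'b': q2 → q3
  read 'b': q3 → q2
  read 'a': q2 → q0
  read 'b': q0 → q2
  read 'b': q2 → q3
  read 'b': q3 → q2
  read 'b': q2 → q3
  read 'b': q3 → q2
  read 'a': q2 → q0
  read 'a': q0 → q0
  end q0, accepted
w4:
  start at q0
  read 'b': q0 → q2
  read 'a': q2 → q0
  read 'b': q0 → q2
  read 'b': q2 → q3
  read 'a': q3 → q2
  read 'a': q2 → q0
  read 'b': q0 → q2
  read 'a': q2 → q0
  end q0, accepted
w5:
  start at q0
  read 'a': q0 → q0
  read 'a': q0 → q0
  read 'a': q0 → q0
  read 'b': q0 → q2
  read 'b': q2 → q3
  read 'b': q3 → q2
  read 'a': q2 → q0
  read 'a': q0 → q0
  read 'b': q0 → q2
  read 'b': q2 → q3
  read 'a': q3 → q2
  end q2, rejected

2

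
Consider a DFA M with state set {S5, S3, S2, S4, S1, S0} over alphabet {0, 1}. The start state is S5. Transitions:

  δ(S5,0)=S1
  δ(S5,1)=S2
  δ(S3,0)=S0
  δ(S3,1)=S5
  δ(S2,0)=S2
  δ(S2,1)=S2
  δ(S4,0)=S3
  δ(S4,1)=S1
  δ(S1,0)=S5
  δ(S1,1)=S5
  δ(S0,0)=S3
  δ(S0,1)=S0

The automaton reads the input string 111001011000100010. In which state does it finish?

S2

start at S5
read '1': S5 → S2
read '1': S2 → S2
read '1': S2 → S2
read '0': S2 → S2
read '0': S2 → S2
read '1': S2 → S2
read '0': S2 → S2
read '1': S2 → S2
read '1': S2 → S2
read '0': S2 → S2
read '0': S2 → S2
read '0': S2 → S2
read '1': S2 → S2
read '0': S2 → S2
read '0': S2 → S2
read '0': S2 → S2
read '1': S2 → S2
read '0': S2 → S2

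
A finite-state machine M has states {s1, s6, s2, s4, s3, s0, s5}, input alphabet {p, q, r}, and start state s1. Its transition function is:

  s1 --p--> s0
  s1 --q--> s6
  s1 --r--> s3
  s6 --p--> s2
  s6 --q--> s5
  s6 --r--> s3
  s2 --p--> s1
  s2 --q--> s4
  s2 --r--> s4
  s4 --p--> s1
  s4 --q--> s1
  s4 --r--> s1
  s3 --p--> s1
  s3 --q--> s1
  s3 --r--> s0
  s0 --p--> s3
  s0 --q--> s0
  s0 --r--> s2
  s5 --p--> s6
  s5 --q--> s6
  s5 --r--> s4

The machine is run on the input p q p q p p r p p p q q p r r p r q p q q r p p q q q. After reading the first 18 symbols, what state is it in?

s1

Trace: s1 -p-> s0 -q-> s0 -p-> s3 -q-> s1 -p-> s0 -p-> s3 -r-> s0 -p-> s3 -p-> s1 -p-> s0 -q-> s0 -q-> s0 -p-> s3 -r-> s0 -r-> s2 -p-> s1 -r-> s3 -q-> s1
After 18 symbols: s1.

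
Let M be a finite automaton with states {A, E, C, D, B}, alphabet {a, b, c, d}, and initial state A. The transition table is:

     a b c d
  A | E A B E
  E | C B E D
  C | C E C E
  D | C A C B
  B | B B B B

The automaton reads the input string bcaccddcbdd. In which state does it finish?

B

start at A
read 'b': A → A
read 'c': A → B
read 'a': B → B
read 'c': B → B
read 'c': B → B
read 'd': B → B
read 'd': B → B
read 'c': B → B
read 'b': B → B
read 'd': B → B
read 'd': B → B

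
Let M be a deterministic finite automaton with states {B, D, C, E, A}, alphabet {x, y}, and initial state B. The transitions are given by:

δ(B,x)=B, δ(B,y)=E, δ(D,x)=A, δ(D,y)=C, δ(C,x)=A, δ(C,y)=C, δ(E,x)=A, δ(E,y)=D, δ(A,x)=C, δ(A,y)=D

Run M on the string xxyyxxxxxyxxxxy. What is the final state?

Trace: B -x-> B -x-> B -y-> E -y-> D -x-> A -x-> C -x-> A -x-> C -x-> A -y-> D -x-> A -x-> C -x-> A -x-> C -y-> C

C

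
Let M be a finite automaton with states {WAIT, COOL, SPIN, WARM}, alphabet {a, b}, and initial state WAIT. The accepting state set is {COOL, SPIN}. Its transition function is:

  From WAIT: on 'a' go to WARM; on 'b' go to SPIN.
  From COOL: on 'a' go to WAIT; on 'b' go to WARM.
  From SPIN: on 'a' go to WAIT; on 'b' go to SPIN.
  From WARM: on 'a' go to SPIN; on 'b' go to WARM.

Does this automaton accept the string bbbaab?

WAIT → SPIN → SPIN → SPIN → WAIT → WARM → WARM
End state WARM is not accepting.

No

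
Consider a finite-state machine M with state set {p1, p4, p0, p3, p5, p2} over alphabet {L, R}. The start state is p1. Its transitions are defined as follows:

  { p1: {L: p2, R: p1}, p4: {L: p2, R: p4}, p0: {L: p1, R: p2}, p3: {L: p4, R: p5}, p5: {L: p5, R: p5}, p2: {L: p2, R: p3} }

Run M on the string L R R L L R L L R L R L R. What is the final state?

Trace: p1 -L-> p2 -R-> p3 -R-> p5 -L-> p5 -L-> p5 -R-> p5 -L-> p5 -L-> p5 -R-> p5 -L-> p5 -R-> p5 -L-> p5 -R-> p5

p5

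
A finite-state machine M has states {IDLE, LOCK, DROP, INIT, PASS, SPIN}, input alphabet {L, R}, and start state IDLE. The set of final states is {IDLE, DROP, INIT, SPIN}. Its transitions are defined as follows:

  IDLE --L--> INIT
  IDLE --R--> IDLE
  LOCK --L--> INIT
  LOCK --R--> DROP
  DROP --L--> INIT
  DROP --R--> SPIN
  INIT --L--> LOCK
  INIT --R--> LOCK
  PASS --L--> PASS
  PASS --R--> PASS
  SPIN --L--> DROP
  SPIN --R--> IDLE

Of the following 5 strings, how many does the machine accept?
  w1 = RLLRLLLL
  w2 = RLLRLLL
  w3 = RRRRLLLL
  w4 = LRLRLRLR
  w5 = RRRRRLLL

w1: Trace: IDLE -R-> IDLE -L-> INIT -L-> LOCK -R-> DROP -L-> INIT -L-> LOCK -L-> INIT -L-> LOCK  → end LOCK, rejected
w2: Trace: IDLE -R-> IDLE -L-> INIT -L-> LOCK -R-> DROP -L-> INIT -L-> LOCK -L-> INIT  → end INIT, accepted
w3: Trace: IDLE -R-> IDLE -R-> IDLE -R-> IDLE -R-> IDLE -L-> INIT -L-> LOCK -L-> INIT -L-> LOCK  → end LOCK, rejected
w4: Trace: IDLE -L-> INIT -R-> LOCK -L-> INIT -R-> LOCK -L-> INIT -R-> LOCK -L-> INIT -R-> LOCK  → end LOCK, rejected
w5: Trace: IDLE -R-> IDLE -R-> IDLE -R-> IDLE -R-> IDLE -R-> IDLE -L-> INIT -L-> LOCK -L-> INIT  → end INIT, accepted

2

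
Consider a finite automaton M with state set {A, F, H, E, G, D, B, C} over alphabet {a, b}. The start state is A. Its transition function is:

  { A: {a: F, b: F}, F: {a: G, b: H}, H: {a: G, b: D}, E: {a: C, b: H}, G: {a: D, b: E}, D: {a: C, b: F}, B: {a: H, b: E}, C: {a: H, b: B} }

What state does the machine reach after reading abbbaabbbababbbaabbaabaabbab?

A → F → H → D → F → G → D → F → H → D → C → B → H → D → F → H → G → D → F → H → G → D → F → G → D → F → H → G → E

E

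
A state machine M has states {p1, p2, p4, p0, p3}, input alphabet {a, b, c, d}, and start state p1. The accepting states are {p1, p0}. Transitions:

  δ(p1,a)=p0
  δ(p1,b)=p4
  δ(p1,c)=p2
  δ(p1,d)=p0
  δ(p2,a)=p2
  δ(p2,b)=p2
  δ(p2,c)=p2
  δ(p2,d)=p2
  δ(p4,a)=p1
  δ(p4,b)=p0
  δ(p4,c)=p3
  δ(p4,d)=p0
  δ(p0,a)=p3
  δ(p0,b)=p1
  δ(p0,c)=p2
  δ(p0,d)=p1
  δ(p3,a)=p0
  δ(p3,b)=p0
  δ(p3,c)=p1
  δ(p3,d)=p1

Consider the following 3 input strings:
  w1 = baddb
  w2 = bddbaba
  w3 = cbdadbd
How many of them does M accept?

1

w1: Trace: p1 -b-> p4 -a-> p1 -d-> p0 -d-> p1 -b-> p4  → end p4, rejected
w2: Trace: p1 -b-> p4 -d-> p0 -d-> p1 -b-> p4 -a-> p1 -b-> p4 -a-> p1  → end p1, accepted
w3: Trace: p1 -c-> p2 -b-> p2 -d-> p2 -a-> p2 -d-> p2 -b-> p2 -d-> p2  → end p2, rejected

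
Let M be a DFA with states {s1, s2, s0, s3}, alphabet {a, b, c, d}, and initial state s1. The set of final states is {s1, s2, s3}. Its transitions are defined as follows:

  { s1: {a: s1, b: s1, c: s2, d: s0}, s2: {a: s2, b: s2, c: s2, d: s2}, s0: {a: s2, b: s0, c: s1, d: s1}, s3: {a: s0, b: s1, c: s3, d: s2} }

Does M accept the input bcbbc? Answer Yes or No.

start at s1
read 'b': s1 → s1
read 'c': s1 → s2
read 'b': s2 → s2
read 'b': s2 → s2
read 'c': s2 → s2
End state s2 is accepting.

Yes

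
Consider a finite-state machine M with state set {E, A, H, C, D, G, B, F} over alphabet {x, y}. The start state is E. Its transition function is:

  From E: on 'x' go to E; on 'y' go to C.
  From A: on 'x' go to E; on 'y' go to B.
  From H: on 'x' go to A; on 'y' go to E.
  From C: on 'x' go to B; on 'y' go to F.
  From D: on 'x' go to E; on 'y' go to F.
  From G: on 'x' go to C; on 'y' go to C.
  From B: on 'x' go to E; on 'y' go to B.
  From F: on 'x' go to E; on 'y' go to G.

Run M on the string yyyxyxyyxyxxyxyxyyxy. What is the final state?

Trace: E -y-> C -y-> F -y-> G -x-> C -y-> F -x-> E -y-> C -y-> F -x-> E -y-> C -x-> B -x-> E -y-> C -x-> B -y-> B -x-> E -y-> C -y-> F -x-> E -y-> C

C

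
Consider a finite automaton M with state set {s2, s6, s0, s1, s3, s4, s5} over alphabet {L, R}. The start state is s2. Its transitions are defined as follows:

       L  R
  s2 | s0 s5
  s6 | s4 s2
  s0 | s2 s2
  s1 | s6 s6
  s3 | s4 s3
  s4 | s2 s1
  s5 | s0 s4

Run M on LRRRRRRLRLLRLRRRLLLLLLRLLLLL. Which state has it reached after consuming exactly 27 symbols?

start at s2
read 'L': s2 → s0
read 'R': s0 → s2
read 'R': s2 → s5
read 'R': s5 → s4
read 'R': s4 → s1
read 'R': s1 → s6
read 'R': s6 → s2
read 'L': s2 → s0
read 'R': s0 → s2
read 'L': s2 → s0
read 'L': s0 → s2
read 'R': s2 → s5
read 'L': s5 → s0
read 'R': s0 → s2
read 'R': s2 → s5
read 'R': s5 → s4
read 'L': s4 → s2
read 'L': s2 → s0
read 'L': s0 → s2
read 'L': s2 → s0
read 'L': s0 → s2
read 'L': s2 → s0
read 'R': s0 → s2
read 'L': s2 → s0
read 'L': s0 → s2
read 'L': s2 → s0
read 'L': s0 → s2
After 27 symbols: s2.

s2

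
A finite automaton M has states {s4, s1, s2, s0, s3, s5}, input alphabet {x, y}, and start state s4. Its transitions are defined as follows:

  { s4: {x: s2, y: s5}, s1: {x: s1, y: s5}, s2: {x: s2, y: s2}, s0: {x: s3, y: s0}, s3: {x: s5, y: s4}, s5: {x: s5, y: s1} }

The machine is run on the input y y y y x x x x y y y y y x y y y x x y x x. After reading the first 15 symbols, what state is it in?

Trace: s4 -y-> s5 -y-> s1 -y-> s5 -y-> s1 -x-> s1 -x-> s1 -x-> s1 -x-> s1 -y-> s5 -y-> s1 -y-> s5 -y-> s1 -y-> s5 -x-> s5 -y-> s1
After 15 symbols: s1.

s1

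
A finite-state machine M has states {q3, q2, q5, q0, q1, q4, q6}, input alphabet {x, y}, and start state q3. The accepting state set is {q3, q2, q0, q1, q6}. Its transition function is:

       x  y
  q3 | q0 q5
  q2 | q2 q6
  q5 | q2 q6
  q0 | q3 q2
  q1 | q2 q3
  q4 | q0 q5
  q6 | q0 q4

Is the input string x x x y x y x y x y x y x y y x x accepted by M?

q3 → q0 → q3 → q0 → q2 → q2 → q6 → q0 → q2 → q2 → q6 → q0 → q2 → q2 → q6 → q4 → q0 → q3
End state q3 is accepting.

Yes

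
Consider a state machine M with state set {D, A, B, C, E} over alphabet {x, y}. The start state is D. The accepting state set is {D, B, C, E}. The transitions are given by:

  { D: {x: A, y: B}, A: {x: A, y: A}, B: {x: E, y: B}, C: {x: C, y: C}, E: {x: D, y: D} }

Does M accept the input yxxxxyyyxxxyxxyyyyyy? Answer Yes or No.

No

Trace: D -y-> B -x-> E -x-> D -x-> A -x-> A -y-> A -y-> A -y-> A -x-> A -x-> A -x-> A -y-> A -x-> A -x-> A -y-> A -y-> A -y-> A -y-> A -y-> A -y-> A
End state A is not accepting.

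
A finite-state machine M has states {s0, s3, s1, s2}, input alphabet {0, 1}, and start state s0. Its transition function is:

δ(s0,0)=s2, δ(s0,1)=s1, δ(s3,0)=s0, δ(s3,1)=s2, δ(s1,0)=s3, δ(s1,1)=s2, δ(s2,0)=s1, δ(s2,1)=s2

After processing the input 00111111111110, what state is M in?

s1

s0 → s2 → s1 → s2 → s2 → s2 → s2 → s2 → s2 → s2 → s2 → s2 → s2 → s2 → s1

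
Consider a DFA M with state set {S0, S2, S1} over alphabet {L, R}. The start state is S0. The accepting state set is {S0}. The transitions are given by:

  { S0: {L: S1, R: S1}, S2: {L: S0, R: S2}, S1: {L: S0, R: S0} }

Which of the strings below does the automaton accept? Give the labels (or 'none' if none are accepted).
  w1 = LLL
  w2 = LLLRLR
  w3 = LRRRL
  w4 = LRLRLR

w1:
  start at S0
  read 'L': S0 → S1
  read 'L': S1 → S0
  read 'L': S0 → S1
  end S1, rejected
w2:
  start at S0
  read 'L': S0 → S1
  read 'L': S1 → S0
  read 'L': S0 → S1
  read 'R': S1 → S0
  read 'L': S0 → S1
  read 'R': S1 → S0
  end S0, accepted
w3:
  start at S0
  read 'L': S0 → S1
  read 'R': S1 → S0
  read 'R': S0 → S1
  read 'R': S1 → S0
  read 'L': S0 → S1
  end S1, rejected
w4:
  start at S0
  read 'L': S0 → S1
  read 'R': S1 → S0
  read 'L': S0 → S1
  read 'R': S1 → S0
  read 'L': S0 → S1
  read 'R': S1 → S0
  end S0, accepted

w2, w4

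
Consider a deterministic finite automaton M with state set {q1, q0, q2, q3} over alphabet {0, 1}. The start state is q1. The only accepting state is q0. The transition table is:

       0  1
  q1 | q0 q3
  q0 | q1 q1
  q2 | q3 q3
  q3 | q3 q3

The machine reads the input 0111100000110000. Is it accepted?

Trace: q1 -0-> q0 -1-> q1 -1-> q3 -1-> q3 -1-> q3 -0-> q3 -0-> q3 -0-> q3 -0-> q3 -0-> q3 -1-> q3 -1-> q3 -0-> q3 -0-> q3 -0-> q3 -0-> q3
End state q3 is not accepting.

No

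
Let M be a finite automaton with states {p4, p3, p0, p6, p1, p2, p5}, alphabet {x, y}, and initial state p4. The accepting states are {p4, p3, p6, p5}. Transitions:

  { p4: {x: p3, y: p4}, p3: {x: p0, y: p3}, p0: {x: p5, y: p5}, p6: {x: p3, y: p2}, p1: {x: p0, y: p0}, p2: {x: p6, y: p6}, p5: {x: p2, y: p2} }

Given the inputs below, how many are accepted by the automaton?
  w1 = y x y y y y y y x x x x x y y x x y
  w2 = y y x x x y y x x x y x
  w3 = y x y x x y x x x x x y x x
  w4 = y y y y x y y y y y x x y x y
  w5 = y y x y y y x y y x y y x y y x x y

1

w1: p4 → p4 → p3 → p3 → p3 → p3 → p3 → p3 → p3 → p0 → p5 → p2 → p6 → p3 → p3 → p3 → p0 → p5 → p2  → end p2, rejected
w2: p4 → p4 → p4 → p3 → p0 → p5 → p2 → p6 → p3 → p0 → p5 → p2 → p6  → end p6, accepted
w3: p4 → p4 → p3 → p3 → p0 → p5 → p2 → p6 → p3 → p0 → p5 → p2 → p6 → p3 → p0  → end p0, rejected
w4: p4 → p4 → p4 → p4 → p4 → p3 → p3 → p3 → p3 → p3 → p3 → p0 → p5 → p2 → p6 → p2  → end p2, rejected
w5: p4 → p4 → p4 → p3 → p3 → p3 → p3 → p0 → p5 → p2 → p6 → p2 → p6 → p3 → p3 → p3 → p0 → p5 → p2  → end p2, rejected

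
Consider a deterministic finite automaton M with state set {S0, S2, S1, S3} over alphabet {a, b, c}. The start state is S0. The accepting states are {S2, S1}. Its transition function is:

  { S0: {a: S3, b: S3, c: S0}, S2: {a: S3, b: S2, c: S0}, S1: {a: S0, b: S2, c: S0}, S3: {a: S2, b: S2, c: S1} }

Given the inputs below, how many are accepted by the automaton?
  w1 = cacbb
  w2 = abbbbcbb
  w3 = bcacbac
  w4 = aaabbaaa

2

w1: S0 → S0 → S3 → S1 → S2 → S2  → end S2, accepted
w2: S0 → S3 → S2 → S2 → S2 → S2 → S0 → S3 → S2  → end S2, accepted
w3: S0 → S3 → S1 → S0 → S0 → S3 → S2 → S0  → end S0, rejected
w4: S0 → S3 → S2 → S3 → S2 → S2 → S3 → S2 → S3  → end S3, rejected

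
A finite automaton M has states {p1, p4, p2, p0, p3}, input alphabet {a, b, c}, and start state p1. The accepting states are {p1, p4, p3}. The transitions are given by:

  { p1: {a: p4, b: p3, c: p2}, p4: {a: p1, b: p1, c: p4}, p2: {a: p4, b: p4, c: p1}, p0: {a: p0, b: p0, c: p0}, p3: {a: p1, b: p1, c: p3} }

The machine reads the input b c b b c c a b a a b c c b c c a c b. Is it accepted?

Yes

start at p1
read 'b': p1 → p3
read 'c': p3 → p3
read 'b': p3 → p1
read 'b': p1 → p3
read 'c': p3 → p3
read 'c': p3 → p3
read 'a': p3 → p1
read 'b': p1 → p3
read 'a': p3 → p1
read 'a': p1 → p4
read 'b': p4 → p1
read 'c': p1 → p2
read 'c': p2 → p1
read 'b': p1 → p3
read 'c': p3 → p3
read 'c': p3 → p3
read 'a': p3 → p1
read 'c': p1 → p2
read 'b': p2 → p4
End state p4 is accepting.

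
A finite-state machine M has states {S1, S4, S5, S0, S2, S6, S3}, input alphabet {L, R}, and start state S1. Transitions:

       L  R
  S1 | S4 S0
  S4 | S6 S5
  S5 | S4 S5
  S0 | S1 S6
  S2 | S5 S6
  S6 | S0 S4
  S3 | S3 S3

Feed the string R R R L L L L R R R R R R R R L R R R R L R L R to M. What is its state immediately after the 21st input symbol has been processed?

S4

start at S1
read 'R': S1 → S0
read 'R': S0 → S6
read 'R': S6 → S4
read 'L': S4 → S6
read 'L': S6 → S0
read 'L': S0 → S1
read 'L': S1 → S4
read 'R': S4 → S5
read 'R': S5 → S5
read 'R': S5 → S5
read 'R': S5 → S5
read 'R': S5 → S5
read 'R': S5 → S5
read 'R': S5 → S5
read 'R': S5 → S5
read 'L': S5 → S4
read 'R': S4 → S5
read 'R': S5 → S5
read 'R': S5 → S5
read 'R': S5 → S5
read 'L': S5 → S4
After 21 symbols: S4.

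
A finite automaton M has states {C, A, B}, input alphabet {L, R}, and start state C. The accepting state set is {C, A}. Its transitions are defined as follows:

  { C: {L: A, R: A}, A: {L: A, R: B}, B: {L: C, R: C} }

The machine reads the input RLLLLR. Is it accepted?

start at C
read 'R': C → A
read 'L': A → A
read 'L': A → A
read 'L': A → A
read 'L': A → A
read 'R': A → B
End state B is not accepting.

No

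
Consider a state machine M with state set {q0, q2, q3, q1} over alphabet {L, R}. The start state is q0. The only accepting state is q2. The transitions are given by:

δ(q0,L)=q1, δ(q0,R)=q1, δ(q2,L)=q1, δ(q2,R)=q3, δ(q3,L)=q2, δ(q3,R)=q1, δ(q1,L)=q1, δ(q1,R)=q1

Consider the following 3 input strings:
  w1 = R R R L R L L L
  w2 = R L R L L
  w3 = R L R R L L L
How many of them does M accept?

0

w1:
  start at q0
  read 'R': q0 → q1
  read 'R': q1 → q1
  read 'R': q1 → q1
  read 'L': q1 → q1
  read 'R': q1 → q1
  read 'L': q1 → q1
  read 'L': q1 → q1
  read 'L': q1 → q1
  end q1, rejected
w2:
  start at q0
  read 'R': q0 → q1
  read 'L': q1 → q1
  read 'R': q1 → q1
  read 'L': q1 → q1
  read 'L': q1 → q1
  end q1, rejected
w3:
  start at q0
  read 'R': q0 → q1
  read 'L': q1 → q1
  read 'R': q1 → q1
  read 'R': q1 → q1
  read 'L': q1 → q1
  read 'L': q1 → q1
  read 'L': q1 → q1
  end q1, rejected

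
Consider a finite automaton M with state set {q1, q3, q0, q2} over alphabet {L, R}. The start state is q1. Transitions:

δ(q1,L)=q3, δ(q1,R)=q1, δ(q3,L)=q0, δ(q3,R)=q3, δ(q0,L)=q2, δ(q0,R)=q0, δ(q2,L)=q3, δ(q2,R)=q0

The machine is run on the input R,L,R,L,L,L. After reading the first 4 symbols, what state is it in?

q1 → q1 → q3 → q3 → q0
After 4 symbols: q0.

q0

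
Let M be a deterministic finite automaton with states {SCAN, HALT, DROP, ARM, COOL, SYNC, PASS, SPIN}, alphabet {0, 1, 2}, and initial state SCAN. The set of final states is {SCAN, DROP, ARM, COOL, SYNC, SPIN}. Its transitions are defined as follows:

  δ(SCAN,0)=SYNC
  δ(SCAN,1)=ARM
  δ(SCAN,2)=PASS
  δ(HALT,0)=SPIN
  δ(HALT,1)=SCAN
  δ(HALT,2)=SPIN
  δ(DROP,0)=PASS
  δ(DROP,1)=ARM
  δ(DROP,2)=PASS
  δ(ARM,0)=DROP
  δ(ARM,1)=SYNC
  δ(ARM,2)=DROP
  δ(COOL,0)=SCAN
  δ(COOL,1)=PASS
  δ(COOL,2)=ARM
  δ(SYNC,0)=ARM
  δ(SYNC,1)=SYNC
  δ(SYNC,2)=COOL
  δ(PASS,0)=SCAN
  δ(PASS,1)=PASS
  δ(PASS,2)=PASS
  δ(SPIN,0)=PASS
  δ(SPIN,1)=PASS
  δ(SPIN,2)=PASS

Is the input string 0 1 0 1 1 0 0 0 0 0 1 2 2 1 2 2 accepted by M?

Trace: SCAN -0-> SYNC -1-> SYNC -0-> ARM -1-> SYNC -1-> SYNC -0-> ARM -0-> DROP -0-> PASS -0-> SCAN -0-> SYNC -1-> SYNC -2-> COOL -2-> ARM -1-> SYNC -2-> COOL -2-> ARM
End state ARM is accepting.

Yes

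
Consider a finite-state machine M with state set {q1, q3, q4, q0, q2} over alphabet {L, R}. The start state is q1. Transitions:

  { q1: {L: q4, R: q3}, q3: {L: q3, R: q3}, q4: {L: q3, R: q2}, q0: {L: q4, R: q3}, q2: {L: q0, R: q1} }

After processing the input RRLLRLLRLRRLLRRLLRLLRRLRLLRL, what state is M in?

q3

Trace: q1 -R-> q3 -R-> q3 -L-> q3 -L-> q3 -R-> q3 -L-> q3 -L-> q3 -R-> q3 -L-> q3 -R-> q3 -R-> q3 -L-> q3 -L-> q3 -R-> q3 -R-> q3 -L-> q3 -L-> q3 -R-> q3 -L-> q3 -L-> q3 -R-> q3 -R-> q3 -L-> q3 -R-> q3 -L-> q3 -L-> q3 -R-> q3 -L-> q3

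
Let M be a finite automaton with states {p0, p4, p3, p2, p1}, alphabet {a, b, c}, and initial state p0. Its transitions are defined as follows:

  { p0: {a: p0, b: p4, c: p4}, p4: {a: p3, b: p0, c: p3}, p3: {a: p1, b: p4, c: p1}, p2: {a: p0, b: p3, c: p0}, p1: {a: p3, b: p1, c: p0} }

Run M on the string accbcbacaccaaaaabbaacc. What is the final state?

p3

p0 → p0 → p4 → p3 → p4 → p3 → p4 → p3 → p1 → p3 → p1 → p0 → p0 → p0 → p0 → p0 → p0 → p4 → p0 → p0 → p0 → p4 → p3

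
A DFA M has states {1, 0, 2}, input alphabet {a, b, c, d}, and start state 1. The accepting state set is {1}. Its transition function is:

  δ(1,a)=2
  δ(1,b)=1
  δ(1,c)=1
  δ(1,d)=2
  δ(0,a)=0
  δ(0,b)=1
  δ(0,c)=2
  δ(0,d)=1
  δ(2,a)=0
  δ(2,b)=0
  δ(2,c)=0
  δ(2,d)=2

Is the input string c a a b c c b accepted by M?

Yes

Trace: 1 -c-> 1 -a-> 2 -a-> 0 -b-> 1 -c-> 1 -c-> 1 -b-> 1
End state 1 is accepting.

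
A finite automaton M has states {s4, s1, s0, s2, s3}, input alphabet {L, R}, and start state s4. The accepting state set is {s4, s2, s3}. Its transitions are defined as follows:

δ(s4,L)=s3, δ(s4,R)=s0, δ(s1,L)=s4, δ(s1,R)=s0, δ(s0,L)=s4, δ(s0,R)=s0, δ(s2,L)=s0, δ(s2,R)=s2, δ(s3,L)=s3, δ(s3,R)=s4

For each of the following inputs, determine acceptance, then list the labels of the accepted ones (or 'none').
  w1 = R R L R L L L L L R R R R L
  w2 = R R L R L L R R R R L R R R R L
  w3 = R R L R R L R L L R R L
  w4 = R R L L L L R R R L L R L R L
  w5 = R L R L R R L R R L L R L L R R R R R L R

w1, w2, w3, w4

w1: s4 → s0 → s0 → s4 → s0 → s4 → s3 → s3 → s3 → s3 → s4 → s0 → s0 → s0 → s4  → end s4, accepted
w2: s4 → s0 → s0 → s4 → s0 → s4 → s3 → s4 → s0 → s0 → s0 → s4 → s0 → s0 → s0 → s0 → s4  → end s4, accepted
w3: s4 → s0 → s0 → s4 → s0 → s0 → s4 → s0 → s4 → s3 → s4 → s0 → s4  → end s4, accepted
w4: s4 → s0 → s0 → s4 → s3 → s3 → s3 → s4 → s0 → s0 → s4 → s3 → s4 → s3 → s4 → s3  → end s3, accepted
w5: s4 → s0 → s4 → s0 → s4 → s0 → s0 → s4 → s0 → s0 → s4 → s3 → s4 → s3 → s3 → s4 → s0 → s0 → s0 → s0 → s4 → s0  → end s0, rejected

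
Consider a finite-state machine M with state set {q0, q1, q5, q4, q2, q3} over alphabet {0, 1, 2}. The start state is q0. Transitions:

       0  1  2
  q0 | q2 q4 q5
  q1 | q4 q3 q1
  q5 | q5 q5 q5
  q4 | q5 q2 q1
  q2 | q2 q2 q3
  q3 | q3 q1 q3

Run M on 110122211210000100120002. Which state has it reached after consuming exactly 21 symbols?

Trace: q0 -1-> q4 -1-> q2 -0-> q2 -1-> q2 -2-> q3 -2-> q3 -2-> q3 -1-> q1 -1-> q3 -2-> q3 -1-> q1 -0-> q4 -0-> q5 -0-> q5 -0-> q5 -1-> q5 -0-> q5 -0-> q5 -1-> q5 -2-> q5 -0-> q5
After 21 symbols: q5.

q5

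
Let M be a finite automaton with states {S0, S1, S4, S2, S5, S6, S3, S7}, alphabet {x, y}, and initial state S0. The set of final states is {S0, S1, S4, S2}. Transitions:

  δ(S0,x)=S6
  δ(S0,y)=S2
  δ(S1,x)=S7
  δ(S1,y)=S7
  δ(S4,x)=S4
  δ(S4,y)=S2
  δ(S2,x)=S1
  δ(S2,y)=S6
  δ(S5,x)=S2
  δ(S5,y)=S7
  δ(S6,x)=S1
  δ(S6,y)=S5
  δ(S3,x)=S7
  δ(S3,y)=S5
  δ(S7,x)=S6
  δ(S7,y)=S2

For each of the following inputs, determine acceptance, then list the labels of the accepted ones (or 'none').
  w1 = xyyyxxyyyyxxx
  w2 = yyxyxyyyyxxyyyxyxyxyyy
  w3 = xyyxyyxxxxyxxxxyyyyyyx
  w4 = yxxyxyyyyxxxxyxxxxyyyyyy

w1:
  start at S0
  read 'x': S0 → S6
  read 'y': S6 → S5
  read 'y': S5 → S7
  read 'y': S7 → S2
  read 'x': S2 → S1
  read 'x': S1 → S7
  read 'y': S7 → S2
  read 'y': S2 → S6
  read 'y': S6 → S5
  read 'y': S5 → S7
  read 'x': S7 → S6
  read 'x': S6 → S1
  read 'x': S1 → S7
  end S7, rejected
w2:
  start at S0
  read 'y': S0 → S2
  read 'y': S2 → S6
  read 'x': S6 → S1
  read 'y': S1 → S7
  read 'x': S7 → S6
  read 'y': S6 → S5
  read 'y': S5 → S7
  read 'y': S7 → S2
  read 'y': S2 → S6
  read 'x': S6 → S1
  read 'x': S1 → S7
  read 'y': S7 → S2
  read 'y': S2 → S6
  read 'y': S6 → S5
  read 'x': S5 → S2
  read 'y': S2 → S6
  read 'x': S6 → S1
  read 'y': S1 → S7
  read 'x': S7 → S6
  read 'y': S6 → S5
  read 'y': S5 → S7
  read 'y': S7 → S2
  end S2, accepted
w3:
  start at S0
  read 'x': S0 → S6
  read 'y': S6 → S5
  read 'y': S5 → S7
  read 'x': S7 → S6
  read 'y': S6 → S5
  read 'y': S5 → S7
  read 'x': S7 → S6
  read 'x': S6 → S1
  read 'x': S1 → S7
  read 'x': S7 → S6
  read 'y': S6 → S5
  read 'x': S5 → S2
  read 'x': S2 → S1
  read 'x': S1 → S7
  read 'x': S7 → S6
  read 'y': S6 → S5
  read 'y': S5 → S7
  read 'y': S7 → S2
  read 'y': S2 → S6
  read 'y': S6 → S5
  read 'y': S5 → S7
  read 'x': S7 → S6
  end S6, rejected
w4:
  start at S0
  read 'y': S0 → S2
  read 'x': S2 → S1
  read 'x': S1 → S7
  read 'y': S7 → S2
  read 'x': S2 → S1
  read 'y': S1 → S7
  read 'y': S7 → S2
  read 'y': S2 → S6
  read 'y': S6 → S5
  read 'x': S5 → S2
  read 'x': S2 → S1
  read 'x': S1 → S7
  read 'x': S7 → S6
  read 'y': S6 → S5
  read 'x': S5 → S2
  read 'x': S2 → S1
  read 'x': S1 → S7
  read 'x': S7 → S6
  read 'y': S6 → S5
  read 'y': S5 → S7
  read 'y': S7 → S2
  read 'y': S2 → S6
  read 'y': S6 → S5
  read 'y': S5 → S7
  end S7, rejected

w2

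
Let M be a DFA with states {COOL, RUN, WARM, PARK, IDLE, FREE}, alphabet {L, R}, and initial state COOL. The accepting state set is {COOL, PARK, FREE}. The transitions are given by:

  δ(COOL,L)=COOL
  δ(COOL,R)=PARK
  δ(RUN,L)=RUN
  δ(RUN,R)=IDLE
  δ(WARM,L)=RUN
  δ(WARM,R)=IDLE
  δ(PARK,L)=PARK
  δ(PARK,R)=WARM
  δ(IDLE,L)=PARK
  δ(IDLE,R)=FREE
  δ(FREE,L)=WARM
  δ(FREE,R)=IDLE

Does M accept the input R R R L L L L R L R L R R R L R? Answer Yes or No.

No

Trace: COOL -R-> PARK -R-> WARM -R-> IDLE -L-> PARK -L-> PARK -L-> PARK -L-> PARK -R-> WARM -L-> RUN -R-> IDLE -L-> PARK -R-> WARM -R-> IDLE -R-> FREE -L-> WARM -R-> IDLE
End state IDLE is not accepting.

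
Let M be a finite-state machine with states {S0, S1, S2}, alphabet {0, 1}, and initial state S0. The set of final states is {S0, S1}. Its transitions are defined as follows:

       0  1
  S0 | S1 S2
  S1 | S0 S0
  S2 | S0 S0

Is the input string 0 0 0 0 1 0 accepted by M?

start at S0
read '0': S0 → S1
read '0': S1 → S0
read '0': S0 → S1
read '0': S1 → S0
read '1': S0 → S2
read '0': S2 → S0
End state S0 is accepting.

Yes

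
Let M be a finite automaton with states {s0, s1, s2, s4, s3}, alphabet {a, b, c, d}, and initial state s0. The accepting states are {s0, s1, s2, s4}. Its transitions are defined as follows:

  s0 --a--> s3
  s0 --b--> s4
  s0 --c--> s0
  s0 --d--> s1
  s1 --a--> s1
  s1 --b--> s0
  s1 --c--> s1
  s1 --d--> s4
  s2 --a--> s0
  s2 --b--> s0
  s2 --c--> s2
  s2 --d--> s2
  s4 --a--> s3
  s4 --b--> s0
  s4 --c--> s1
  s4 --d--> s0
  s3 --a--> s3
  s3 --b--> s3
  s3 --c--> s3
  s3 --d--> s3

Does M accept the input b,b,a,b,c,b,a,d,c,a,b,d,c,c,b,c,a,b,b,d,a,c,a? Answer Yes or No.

s0 → s4 → s0 → s3 → s3 → s3 → s3 → s3 → s3 → s3 → s3 → s3 → s3 → s3 → s3 → s3 → s3 → s3 → s3 → s3 → s3 → s3 → s3 → s3
End state s3 is not accepting.

No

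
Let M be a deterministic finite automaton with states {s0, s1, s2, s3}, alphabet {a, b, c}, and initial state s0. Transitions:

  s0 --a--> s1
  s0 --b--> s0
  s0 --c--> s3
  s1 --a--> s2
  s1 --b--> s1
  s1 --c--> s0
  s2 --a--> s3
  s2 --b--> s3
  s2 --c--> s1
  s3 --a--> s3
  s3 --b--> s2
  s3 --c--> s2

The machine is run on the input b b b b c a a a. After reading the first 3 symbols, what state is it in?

s0 → s0 → s0 → s0
After 3 symbols: s0.

s0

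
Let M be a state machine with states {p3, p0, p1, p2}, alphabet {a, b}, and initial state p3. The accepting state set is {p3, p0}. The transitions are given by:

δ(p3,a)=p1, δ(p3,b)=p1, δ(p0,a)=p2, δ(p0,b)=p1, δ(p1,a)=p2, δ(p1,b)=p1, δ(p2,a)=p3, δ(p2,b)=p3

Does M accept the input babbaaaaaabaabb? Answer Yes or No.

start at p3
read 'b': p3 → p1
read 'a': p1 → p2
read 'b': p2 → p3
read 'b': p3 → p1
read 'a': p1 → p2
read 'a': p2 → p3
read 'a': p3 → p1
read 'a': p1 → p2
read 'a': p2 → p3
read 'a': p3 → p1
read 'b': p1 → p1
read 'a': p1 → p2
read 'a': p2 → p3
read 'b': p3 → p1
read 'b': p1 → p1
End state p1 is not accepting.

No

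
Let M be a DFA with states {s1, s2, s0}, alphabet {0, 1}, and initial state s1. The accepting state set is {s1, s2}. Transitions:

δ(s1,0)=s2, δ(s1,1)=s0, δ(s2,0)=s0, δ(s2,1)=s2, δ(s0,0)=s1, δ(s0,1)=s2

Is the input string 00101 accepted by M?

Yes

start at s1
read '0': s1 → s2
read '0': s2 → s0
read '1': s0 → s2
read '0': s2 → s0
read '1': s0 → s2
End state s2 is accepting.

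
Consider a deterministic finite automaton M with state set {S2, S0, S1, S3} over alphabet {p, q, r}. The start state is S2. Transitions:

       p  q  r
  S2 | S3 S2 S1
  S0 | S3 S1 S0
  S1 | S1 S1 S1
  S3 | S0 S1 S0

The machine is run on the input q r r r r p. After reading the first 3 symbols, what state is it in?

start at S2
read 'q': S2 → S2
read 'r': S2 → S1
read 'r': S1 → S1
After 3 symbols: S1.

S1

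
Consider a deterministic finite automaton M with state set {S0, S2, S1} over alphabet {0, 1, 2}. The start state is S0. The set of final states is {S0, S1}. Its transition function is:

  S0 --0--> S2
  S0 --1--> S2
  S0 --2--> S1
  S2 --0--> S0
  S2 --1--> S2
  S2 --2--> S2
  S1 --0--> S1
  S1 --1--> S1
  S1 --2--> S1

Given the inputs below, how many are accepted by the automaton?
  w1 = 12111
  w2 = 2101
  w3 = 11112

1

w1: Trace: S0 -1-> S2 -2-> S2 -1-> S2 -1-> S2 -1-> S2  → end S2, rejected
w2: Trace: S0 -2-> S1 -1-> S1 -0-> S1 -1-> S1  → end S1, accepted
w3: Trace: S0 -1-> S2 -1-> S2 -1-> S2 -1-> S2 -2-> S2  → end S2, rejected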